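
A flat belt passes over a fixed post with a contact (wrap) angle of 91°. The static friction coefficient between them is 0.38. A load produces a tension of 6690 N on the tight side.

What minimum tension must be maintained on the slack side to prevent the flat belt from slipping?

Capstan equation at impending slip: T_tight/T_slack = e^{μβ}.
β = 91° = 1.588 rad; e^{μβ} = e^{0.38×1.588} = 1.829.
T_slack = T_tight / e^{μβ} = 6690 / 1.829 = 3660 N.

T_min ≈ 3660 N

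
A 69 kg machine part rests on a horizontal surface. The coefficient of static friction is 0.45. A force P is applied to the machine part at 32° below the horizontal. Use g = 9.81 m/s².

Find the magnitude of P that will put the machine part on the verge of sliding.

N = m g + P sin α (the push presses the machine part into the horizontal surface).
At impending slip, P cos α = μ_s N = μ_s (m g + P sin α).
Solving: P (cos α − μ_s sin α) = μ_s m g → P = 0.45×677/(cos 32° − 0.45 sin 32°) = 305/0.6096 = 500 N.

P ≈ 500 N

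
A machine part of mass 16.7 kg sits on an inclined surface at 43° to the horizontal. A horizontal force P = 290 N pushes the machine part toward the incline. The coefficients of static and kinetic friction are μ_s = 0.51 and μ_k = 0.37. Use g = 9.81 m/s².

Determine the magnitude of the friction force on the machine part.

f ≈ 100 N (down the incline)

Normal direction: N = m g cos θ + P sin θ = 317.6 N.
Along the incline, the net driving force (taking up-slope positive) is P cos θ − m g sin θ = 212.1 − 111.7 = 100.4 N, so equilibrium requires friction f = -100.4 N (down-slope).
Maximum static friction: μ_s N = 0.51 × 317.6 = 162 N.
|f_req| = 100.4 ≤ 162 N → the machine part is in equilibrium; friction equals the required value.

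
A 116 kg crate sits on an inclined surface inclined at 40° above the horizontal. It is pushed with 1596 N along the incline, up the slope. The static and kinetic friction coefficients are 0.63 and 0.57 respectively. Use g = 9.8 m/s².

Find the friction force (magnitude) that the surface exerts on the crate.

f ≈ 496 N (down the incline)

Perpendicular to the surface, N = m g cos θ = 116·9.8·cos 40° = 870.8 N.
For equilibrium along the incline the friction force must supply f = m g sin θ − P = 730.7 − 1596 = -865.3 N (positive meaning up-slope).
Maximum static friction available: μ_s N = 0.63 × 870.8 = 548.6 N.
|-865.3| exceeds 548.6 N, so the crate slips up-slope; friction is kinetic, f = μ_k N = 0.57×870.8 = 496 N.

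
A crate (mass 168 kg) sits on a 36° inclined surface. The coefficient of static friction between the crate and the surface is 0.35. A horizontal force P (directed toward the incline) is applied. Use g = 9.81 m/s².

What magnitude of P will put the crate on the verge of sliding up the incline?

P ≈ 2380 N

At impending motion up the slope, friction acts down-slope at its limit: f = μ_s N.
Perpendicular to the incline: N = m g cos θ + P sin θ.
Along the incline: P cos θ = m g sin θ + μ_s N = m g sin θ + μ_s (m g cos θ + P sin θ).
Solving, P (cos θ − μ_s sin θ) = m g (sin θ + μ_s cos θ), so P = 168×9.81×(sin 36° + 0.35 cos 36°)/(cos 36° − 0.35 sin 36°) = 1650×0.8709/0.6033 = 2380 N.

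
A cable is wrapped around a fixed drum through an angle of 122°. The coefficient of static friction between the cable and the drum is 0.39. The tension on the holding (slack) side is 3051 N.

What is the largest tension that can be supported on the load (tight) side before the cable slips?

At impending slip the capstan equation gives T₂/T₁ = e^{μβ} with β in radians.
β = 122° × π/180 = 2.129 rad.
e^{μβ} = e^{0.39×2.129} = 2.294.
T₂ = T₁ · e^{μβ} = 3051 × 2.294 = 7000 N.

T_max ≈ 7000 N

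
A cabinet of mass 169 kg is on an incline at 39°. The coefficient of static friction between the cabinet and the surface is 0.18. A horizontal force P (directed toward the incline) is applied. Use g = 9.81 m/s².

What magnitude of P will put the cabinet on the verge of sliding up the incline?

At impending motion up the slope, friction acts down-slope at its limit: f = μ_s N.
Perpendicular to the incline: N = m g cos θ + P sin θ.
Along the incline: P cos θ = m g sin θ + μ_s N = m g sin θ + μ_s (m g cos θ + P sin θ).
Solving, P (cos θ − μ_s sin θ) = m g (sin θ + μ_s cos θ), so P = 169×9.81×(sin 39° + 0.18 cos 39°)/(cos 39° − 0.18 sin 39°) = 1660×0.7692/0.6639 = 1920 N.

P ≈ 1920 N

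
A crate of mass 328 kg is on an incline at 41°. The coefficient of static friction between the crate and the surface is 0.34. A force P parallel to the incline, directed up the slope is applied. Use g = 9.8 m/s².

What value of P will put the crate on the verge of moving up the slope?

At impending motion up the slope, friction acts down-slope at its limit: f = μ_s N.
P is parallel to the surface, so N = m g cos θ = 2430 N.
Along the incline: P = m g sin θ + μ_s N = 2110 + 0.34×2430 = 2930 N.

P ≈ 2930 N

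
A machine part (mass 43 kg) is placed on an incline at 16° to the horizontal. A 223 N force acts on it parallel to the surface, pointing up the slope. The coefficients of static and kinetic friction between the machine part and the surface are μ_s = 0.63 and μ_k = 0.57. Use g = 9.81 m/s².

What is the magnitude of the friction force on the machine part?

Perpendicular to the surface, N = m g cos θ = 43·9.81·cos 16° = 405.5 N.
The friction needed for equilibrium is m g sin θ − P = 116.3 − 223 = -106.7 N, measured positive up-slope.
The static-friction ceiling is μ_s N = 0.63 × 405.5 = 255.5 N.
Since |-106.7| ≤ 255.5 N, static friction is sufficient; f equals the required value, not μ_s N.

f ≈ 107 N (down the incline)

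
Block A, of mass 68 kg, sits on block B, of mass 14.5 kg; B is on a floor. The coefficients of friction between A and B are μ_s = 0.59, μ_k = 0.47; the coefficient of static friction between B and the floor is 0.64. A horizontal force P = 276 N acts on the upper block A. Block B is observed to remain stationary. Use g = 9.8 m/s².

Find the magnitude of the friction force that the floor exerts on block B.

Between the blocks, N₁ = m_A g = 666.4 N.
So the A–B interface can sustain at most μ_s N₁ = 393.2 N of static friction.
P = 276 N is within that limit, so A and B move together (both at rest); the A–B friction is simply f₁ = P = 276 N.
B experiences an equal 276 N forward from A (third law). B is in equilibrium, so the floor supplies f₂ = 276 N of static friction (limit μ_s(m_A+m_B)g = 517.4 N, not exceeded).

f ≈ 276 N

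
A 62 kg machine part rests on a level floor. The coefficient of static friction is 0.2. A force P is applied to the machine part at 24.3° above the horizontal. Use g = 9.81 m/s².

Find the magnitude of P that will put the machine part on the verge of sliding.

P ≈ 122 N

N = m g − P sin α (the pull lifts the machine part).
At impending slip, P cos α = μ_s N = μ_s (m g − P sin α).
Solving: P (cos α + μ_s sin α) = μ_s m g → P = 0.2×608/(cos 24.3° + 0.2 sin 24.3°) = 122/0.9937 = 122 N.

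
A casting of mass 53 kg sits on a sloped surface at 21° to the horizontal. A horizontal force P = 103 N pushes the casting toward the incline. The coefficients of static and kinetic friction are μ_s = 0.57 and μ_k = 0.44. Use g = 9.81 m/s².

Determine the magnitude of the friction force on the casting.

Resolve perpendicular to the incline: N = m g cos θ + P sin θ = 53×9.81×cos 21° + 103×sin 21° = 522.3 N.
Parallel to the incline: P cos θ − m g sin θ = 96.16 − 186.3 = -90.17 N; the friction needed to balance this is 90.17 N acting up the slope.
Maximum static friction: μ_s N = 0.57 × 522.3 = 297.7 N.
|f_req| = 90.17 ≤ 297.7 N → the casting is in equilibrium; friction equals the required value.

f ≈ 90.2 N (up the incline)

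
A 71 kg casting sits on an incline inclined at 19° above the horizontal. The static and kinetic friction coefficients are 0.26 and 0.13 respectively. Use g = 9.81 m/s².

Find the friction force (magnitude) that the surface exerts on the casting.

Normal force: N = m g cos θ = 71 × 9.81 × cos 19° = 658.6 N.
For equilibrium along the incline, friction must balance the weight component: f = m g sin θ = 226.8 N up the slope.
Maximum static friction available: μ_s N = 0.26 × 658.6 = 171.2 N.
|226.8| exceeds 171.2 N, so the casting slips down-slope; friction is kinetic, f = μ_k N = 0.13×658.6 = 85.6 N.

f ≈ 85.6 N (up the incline)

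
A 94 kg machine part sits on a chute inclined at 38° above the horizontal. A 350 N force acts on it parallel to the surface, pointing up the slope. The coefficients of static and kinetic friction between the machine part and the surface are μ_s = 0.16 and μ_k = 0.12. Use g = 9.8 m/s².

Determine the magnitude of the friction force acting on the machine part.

Normal force: N = m g cos θ = 94 × 9.8 × cos 38° = 725.9 N.
The friction needed for equilibrium is m g sin θ − P = 567.1 − 350 = 217.1 N, measured positive up-slope.
Maximum static friction available: μ_s N = 0.16 × 725.9 = 116.1 N.
Since |217.1| > 116.1 N, static friction cannot hold it; the machine part slides down the incline and kinetic friction applies: f = μ_k N = 0.12 × 725.9 = 87.1 N.

f ≈ 87.1 N (up the incline)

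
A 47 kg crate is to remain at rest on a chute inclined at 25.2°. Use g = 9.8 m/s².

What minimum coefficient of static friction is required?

μ_s,min ≈ 0.471

At the slip threshold m g sin θ = μ_s m g cos θ, so μ_s,min = tan θ.
μ_s,min = tan 25.2° = 0.471.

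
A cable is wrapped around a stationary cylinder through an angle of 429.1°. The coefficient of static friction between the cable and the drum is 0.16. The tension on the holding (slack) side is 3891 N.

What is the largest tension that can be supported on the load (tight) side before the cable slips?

T_max ≈ 12900 N

At impending slip the capstan equation gives T₂/T₁ = e^{μβ} with β in radians.
β = 429.1° × π/180 = 7.489 rad.
e^{μβ} = e^{0.16×7.489} = 3.314.
T₂ = T₁ · e^{μβ} = 3891 × 3.314 = 12900 N.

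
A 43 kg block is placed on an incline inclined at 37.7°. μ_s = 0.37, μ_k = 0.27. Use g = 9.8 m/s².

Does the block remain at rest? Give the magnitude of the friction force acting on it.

N = m g cos θ = 333 N.
Down-slope weight component: m g sin θ = 258 N.
μ_s N = 123 N.
258 > 123 N, so it slides; kinetic friction f = μ_k N = 0.27×333 = 90 N.

f ≈ 90 N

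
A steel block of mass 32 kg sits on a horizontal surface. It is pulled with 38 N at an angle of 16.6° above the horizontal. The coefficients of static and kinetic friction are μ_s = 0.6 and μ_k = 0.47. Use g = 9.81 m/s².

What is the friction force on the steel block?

f ≈ 36.4 N

N = m g − P sin α = 313.9 − 38×sin 16.6° = 303.1 N.
Horizontally, friction must balance P cos α = 36.42 N.
μ_s N = 0.6 × 303.1 = 181.8 N.
Since 36.42 N does not exceed the limit, the steel block stays at rest and f = 36.4 N.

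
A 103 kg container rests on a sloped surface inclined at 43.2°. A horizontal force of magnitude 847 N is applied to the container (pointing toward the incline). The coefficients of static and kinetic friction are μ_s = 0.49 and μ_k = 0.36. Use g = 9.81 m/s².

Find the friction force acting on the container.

f ≈ 74.3 N (up the incline)

Normal direction: N = m g cos θ + P sin θ = 1316 N.
Parallel to the incline: P cos θ − m g sin θ = 617.4 − 691.7 = -74.25 N; the friction needed to balance this is 74.25 N acting up the slope.
The limit of static friction is μ_s N = 645 N.
|f_req| = 74.25 ≤ 645 N → the container is in equilibrium; friction equals the required value.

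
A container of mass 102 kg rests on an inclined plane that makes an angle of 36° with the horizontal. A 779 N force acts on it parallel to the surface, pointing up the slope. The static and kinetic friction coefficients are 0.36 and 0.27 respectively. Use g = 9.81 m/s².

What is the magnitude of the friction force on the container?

Perpendicular to the surface, N = m g cos θ = 102·9.81·cos 36° = 809.5 N.
For equilibrium along the incline the friction force must supply f = m g sin θ − P = 588.1 − 779 = -190.9 N (positive meaning up-slope).
Maximum static friction available: μ_s N = 0.36 × 809.5 = 291.4 N.
Since |-190.9| ≤ 291.4 N, the container remains in static equilibrium and friction takes exactly the required value.

f ≈ 191 N (down the incline)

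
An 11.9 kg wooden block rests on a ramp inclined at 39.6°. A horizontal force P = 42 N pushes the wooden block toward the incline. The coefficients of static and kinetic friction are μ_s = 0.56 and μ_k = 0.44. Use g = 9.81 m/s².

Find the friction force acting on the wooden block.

f ≈ 42.1 N (up the incline)

Normal direction: N = m g cos θ + P sin θ = 116.7 N.
Parallel to the incline: P cos θ − m g sin θ = 32.36 − 74.41 = -42.05 N; the friction needed to balance this is 42.05 N acting up the slope.
Maximum static friction: μ_s N = 0.56 × 116.7 = 65.36 N.
Since 42.05 N is within the 65.36 N limit, the wooden block stays put and friction is exactly 42.1 N.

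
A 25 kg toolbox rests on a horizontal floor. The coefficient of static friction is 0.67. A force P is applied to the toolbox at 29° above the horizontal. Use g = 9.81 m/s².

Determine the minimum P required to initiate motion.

N = m g − P sin α (the pull lifts the toolbox).
At impending slip, P cos α = μ_s N = μ_s (m g − P sin α).
Solving: P (cos α + μ_s sin α) = μ_s m g → P = 0.67×245/(cos 29° + 0.67 sin 29°) = 164/1.199 = 137 N.

P ≈ 137 N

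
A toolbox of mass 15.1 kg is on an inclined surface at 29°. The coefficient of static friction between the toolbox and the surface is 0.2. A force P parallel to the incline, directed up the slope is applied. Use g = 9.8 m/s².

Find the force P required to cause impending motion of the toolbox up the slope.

At impending motion up the slope, friction acts down-slope at its limit: f = μ_s N.
P is parallel to the surface, so N = m g cos θ = 129 N.
Along the incline: P = m g sin θ + μ_s N = 71.7 + 0.2×129 = 97.6 N.

P ≈ 97.6 N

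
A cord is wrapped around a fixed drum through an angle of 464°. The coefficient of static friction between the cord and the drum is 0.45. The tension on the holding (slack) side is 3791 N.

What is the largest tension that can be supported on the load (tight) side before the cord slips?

T_max ≈ 145000 N

At impending slip the capstan equation gives T₂/T₁ = e^{μβ} with β in radians.
β = 464° × π/180 = 8.098 rad.
e^{μβ} = e^{0.45×8.098} = 38.25.
T₂ = T₁ · e^{μβ} = 3791 × 38.25 = 145000 N.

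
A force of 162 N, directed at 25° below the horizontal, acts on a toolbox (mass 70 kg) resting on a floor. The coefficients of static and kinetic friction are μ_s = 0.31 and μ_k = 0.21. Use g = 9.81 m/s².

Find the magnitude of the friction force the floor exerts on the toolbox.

f ≈ 147 N

The vertical component of P adds to the normal force: N = m g + P sin α = 686.7 + 68.46 = 755.2 N.
The horizontal driving force is P cos α = 146.8 N, so equilibrium needs friction f = 146.8 N.
The static-friction limit is μ_s N = 234.1 N.
Since 146.8 N does not exceed the limit, the toolbox stays at rest and f = 147 N.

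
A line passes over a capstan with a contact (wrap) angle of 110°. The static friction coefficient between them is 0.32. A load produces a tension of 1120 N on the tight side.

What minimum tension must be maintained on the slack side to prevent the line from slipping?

T_min ≈ 606 N

Capstan equation at impending slip: T_tight/T_slack = e^{μβ}.
β = 110° = 1.92 rad; e^{μβ} = e^{0.32×1.92} = 1.848.
T_slack = T_tight / e^{μβ} = 1120 / 1.848 = 606 N.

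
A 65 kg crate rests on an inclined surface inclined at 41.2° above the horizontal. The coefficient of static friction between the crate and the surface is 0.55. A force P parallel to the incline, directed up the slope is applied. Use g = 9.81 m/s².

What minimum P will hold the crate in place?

The crate tends to slide down (tan θ > μ_s), so at the point of impending slip friction acts up-slope at its limit: f = μ_s N.
P is parallel to the surface, so N = m g cos θ = 480 N.
Along the incline: P + μ_s N = m g sin θ, so P = 420 − 0.55×480 = 156 N.

P_min ≈ 156 N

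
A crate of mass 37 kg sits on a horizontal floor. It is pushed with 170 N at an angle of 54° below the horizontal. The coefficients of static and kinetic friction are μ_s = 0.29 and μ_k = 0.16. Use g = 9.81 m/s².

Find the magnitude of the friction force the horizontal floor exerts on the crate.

f ≈ 99.9 N

N = m g + P sin α = 363 + 170×sin 54° = 500.5 N.
The horizontal driving force is P cos α = 99.92 N, so equilibrium needs friction f = 99.92 N.
The static-friction limit is μ_s N = 145.1 N.
Since 99.92 N does not exceed the limit, the crate stays at rest and f = 99.9 N.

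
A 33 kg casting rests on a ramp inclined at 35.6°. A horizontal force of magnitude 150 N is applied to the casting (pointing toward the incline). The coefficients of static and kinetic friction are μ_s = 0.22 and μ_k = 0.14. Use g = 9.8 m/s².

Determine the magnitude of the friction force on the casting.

f ≈ 66.3 N (up the incline)

The horizontal push has a component P sin θ into the surface, so N = m g cos θ + P sin θ = 263 + 87.32 = 350.3 N.
Along the incline, the net driving force (taking up-slope positive) is P cos θ − m g sin θ = 122 − 188.3 = -66.29 N, so equilibrium requires friction f = 66.29 N (up-slope).
Maximum static friction: μ_s N = 0.22 × 350.3 = 77.06 N.
Since 66.29 N is within the 77.06 N limit, the casting stays put and friction is exactly 66.3 N.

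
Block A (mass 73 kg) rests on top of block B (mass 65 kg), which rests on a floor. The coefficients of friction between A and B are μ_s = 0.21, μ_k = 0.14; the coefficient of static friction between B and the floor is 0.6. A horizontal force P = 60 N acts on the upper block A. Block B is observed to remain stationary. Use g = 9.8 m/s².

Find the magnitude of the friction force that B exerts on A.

f ≈ 60 N

Between the blocks, N₁ = m_A g = 715.4 N.
Maximum static friction on A from B: μ_s N₁ = 0.21×715.4 = 150.2 N.
Since P = 60 N ≤ 150.2 N, A does not slip on B; friction on A equals P = 60 N.
B experiences an equal 60 N forward from A (third law). B is in equilibrium, so the floor supplies f₂ = 60 N of static friction (limit μ_s(m_A+m_B)g = 811.4 N, not exceeded).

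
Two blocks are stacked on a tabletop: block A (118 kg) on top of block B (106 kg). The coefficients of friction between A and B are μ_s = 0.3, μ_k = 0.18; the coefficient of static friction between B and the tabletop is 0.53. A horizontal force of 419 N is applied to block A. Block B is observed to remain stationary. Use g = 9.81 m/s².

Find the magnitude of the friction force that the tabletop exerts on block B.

Normal force at the A–B interface: N₁ = m_A g = 1158 N.
So the A–B interface can sustain at most μ_s N₁ = 347.3 N of static friction.
P = 419 N exceeds that limit, so A slips over B and the interface friction becomes kinetic: f₁ = μ_k N₁ = 0.18×1158 = 208 N.
By Newton's third law B feels 208 N forward from A. With B stationary, the floor's static friction on B balances it: f₂ = 208 N (well within μ_s(m_A+m_B)g = 1165 N).

f ≈ 208 N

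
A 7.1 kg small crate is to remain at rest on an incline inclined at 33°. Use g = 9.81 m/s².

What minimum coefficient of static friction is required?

At the slip threshold m g sin θ = μ_s m g cos θ, so μ_s,min = tan θ.
μ_s,min = tan 33° = 0.649.

μ_s,min ≈ 0.649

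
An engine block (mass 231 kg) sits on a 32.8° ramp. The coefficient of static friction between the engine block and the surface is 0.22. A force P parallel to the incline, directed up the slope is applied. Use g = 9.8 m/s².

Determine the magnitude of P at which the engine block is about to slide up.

P ≈ 1640 N

At impending motion up the slope, friction acts down-slope at its limit: f = μ_s N.
P is parallel to the surface, so N = m g cos θ = 1900 N.
Along the incline: P = m g sin θ + μ_s N = 1230 + 0.22×1900 = 1640 N.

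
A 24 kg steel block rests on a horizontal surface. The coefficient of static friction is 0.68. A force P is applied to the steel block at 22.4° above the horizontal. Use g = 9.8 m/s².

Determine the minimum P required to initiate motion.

P ≈ 135 N

N = m g − P sin α (the pull lifts the steel block).
At impending slip, P cos α = μ_s N = μ_s (m g − P sin α).
Solving: P (cos α + μ_s sin α) = μ_s m g → P = 0.68×235/(cos 22.4° + 0.68 sin 22.4°) = 160/1.184 = 135 N.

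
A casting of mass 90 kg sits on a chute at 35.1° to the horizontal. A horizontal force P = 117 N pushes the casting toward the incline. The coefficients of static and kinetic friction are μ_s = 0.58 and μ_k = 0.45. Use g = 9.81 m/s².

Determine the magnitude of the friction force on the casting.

f ≈ 412 N (up the incline)

The horizontal push has a component P sin θ into the surface, so N = m g cos θ + P sin θ = 722.3 + 67.28 = 789.6 N.
Along the incline, the net driving force (taking up-slope positive) is P cos θ − m g sin θ = 95.72 − 507.7 = -411.9 N, so equilibrium requires friction f = 411.9 N (up-slope).
The limit of static friction is μ_s N = 458 N.
|f_req| = 411.9 ≤ 458 N → the casting is in equilibrium; friction equals the required value.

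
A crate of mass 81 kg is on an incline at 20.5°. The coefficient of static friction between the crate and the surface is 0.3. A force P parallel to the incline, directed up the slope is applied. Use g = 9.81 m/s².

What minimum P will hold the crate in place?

P_min ≈ 55 N

The crate tends to slide down (tan θ > μ_s), so at the point of impending slip friction acts up-slope at its limit: f = μ_s N.
P is parallel to the surface, so N = m g cos θ = 744 N.
Along the incline: P + μ_s N = m g sin θ, so P = 278 − 0.3×744 = 55 N.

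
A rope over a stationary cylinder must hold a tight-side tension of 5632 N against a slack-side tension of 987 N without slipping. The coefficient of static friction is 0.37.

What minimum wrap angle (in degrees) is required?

β_min ≈ 270°

T₂/T₁ = e^{μβ} → β = ln(T₂/T₁)/μ.
β = ln(5632/987)/0.37 = 1.742/0.37 = 4.707 rad.
In degrees: β = 4.707 × 180/π = 270°.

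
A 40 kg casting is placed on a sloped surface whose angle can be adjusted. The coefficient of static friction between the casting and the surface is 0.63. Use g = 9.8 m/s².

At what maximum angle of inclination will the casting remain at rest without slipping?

θ_max ≈ 32.2°

At the slip threshold, m g sin θ = μ_s · m g cos θ, so tan θ = μ_s.
θ_max = arctan(0.63) = 32.2°.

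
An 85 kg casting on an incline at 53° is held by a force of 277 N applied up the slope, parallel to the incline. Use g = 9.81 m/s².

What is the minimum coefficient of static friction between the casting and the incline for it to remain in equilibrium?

N = m g cos θ = 501.8 N.
Friction must make up the shortfall along the incline: f = m g sin θ − P = 665.9 − 277 = 388.9 N.
At the threshold f = μ_s N, so μ_s,min = 388.9/501.8 = 0.775.

μ_s,min ≈ 0.775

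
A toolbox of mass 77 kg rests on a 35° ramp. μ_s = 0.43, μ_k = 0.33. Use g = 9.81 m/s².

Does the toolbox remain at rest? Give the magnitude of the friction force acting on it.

N = m g cos θ = 619 N.
Down-slope weight component: m g sin θ = 433 N.
μ_s N = 266 N.
433 > 266 N, so it slides; kinetic friction f = μ_k N = 0.33×619 = 204 N.

f ≈ 204 N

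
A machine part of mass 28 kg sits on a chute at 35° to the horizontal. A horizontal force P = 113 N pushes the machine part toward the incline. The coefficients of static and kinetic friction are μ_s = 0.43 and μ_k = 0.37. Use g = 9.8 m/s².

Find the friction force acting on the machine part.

Resolve perpendicular to the incline: N = m g cos θ + P sin θ = 28×9.8×cos 35° + 113×sin 35° = 289.6 N.
Along the incline, the net driving force (taking up-slope positive) is P cos θ − m g sin θ = 92.56 − 157.4 = -64.83 N, so equilibrium requires friction f = 64.83 N (up-slope).
The limit of static friction is μ_s N = 124.5 N.
Since 64.83 N is within the 124.5 N limit, the machine part stays put and friction is exactly 64.8 N.

f ≈ 64.8 N (up the incline)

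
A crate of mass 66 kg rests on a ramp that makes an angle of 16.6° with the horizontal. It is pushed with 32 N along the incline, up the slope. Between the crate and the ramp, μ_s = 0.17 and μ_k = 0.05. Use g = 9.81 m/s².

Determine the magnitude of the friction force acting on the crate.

Perpendicular to the surface, N = m g cos θ = 66·9.81·cos 16.6° = 620.5 N.
For equilibrium along the incline the friction force must supply f = m g sin θ − P = 185 − 32 = 153 N (positive meaning up-slope).
Static friction can supply at most μ_s N = 105.5 N.
Since |153| > 105.5 N, static friction cannot hold it; the crate slides down the incline and kinetic friction applies: f = μ_k N = 0.05 × 620.5 = 31 N.

f ≈ 31 N (up the incline)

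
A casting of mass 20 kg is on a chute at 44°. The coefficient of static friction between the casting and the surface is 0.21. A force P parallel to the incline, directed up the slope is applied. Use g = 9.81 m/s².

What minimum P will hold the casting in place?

The casting tends to slide down (tan θ > μ_s), so at the point of impending slip friction acts up-slope at its limit: f = μ_s N.
P is parallel to the surface, so N = m g cos θ = 141 N.
Along the incline: P + μ_s N = m g sin θ, so P = 136 − 0.21×141 = 107 N.

P_min ≈ 107 N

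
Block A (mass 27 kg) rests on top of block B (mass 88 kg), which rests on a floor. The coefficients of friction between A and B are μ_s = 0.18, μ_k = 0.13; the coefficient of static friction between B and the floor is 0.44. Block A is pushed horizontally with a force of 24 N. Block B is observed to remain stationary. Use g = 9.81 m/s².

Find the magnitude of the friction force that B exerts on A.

The normal force B exerts on A is simply A's weight, N₁ = 264.9 N.
Maximum static friction on A from B: μ_s N₁ = 0.18×264.9 = 47.68 N.
Since P = 24 N ≤ 47.68 N, A does not slip on B; friction on A equals P = 24 N.
By Newton's third law B feels 24 N forward from A. With B stationary, the floor's static friction on B balances it: f₂ = 24 N (well within μ_s(m_A+m_B)g = 496.4 N).

f ≈ 24 N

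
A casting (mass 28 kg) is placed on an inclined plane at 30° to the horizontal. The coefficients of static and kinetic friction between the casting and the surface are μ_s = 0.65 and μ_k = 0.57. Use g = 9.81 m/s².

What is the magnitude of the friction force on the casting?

Normal force: N = m g cos θ = 28 × 9.81 × cos 30° = 237.9 N.
For equilibrium along the incline, friction must balance the weight component: f = m g sin θ = 137.3 N up the slope.
Static friction can supply at most μ_s N = 154.6 N.
Since |137.3| ≤ 154.6 N, no slip — friction simply equals what equilibrium demands.

f ≈ 137 N (up the incline)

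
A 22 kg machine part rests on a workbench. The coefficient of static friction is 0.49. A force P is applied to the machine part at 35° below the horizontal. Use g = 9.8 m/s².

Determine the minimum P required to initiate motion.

N = m g + P sin α (the push presses the machine part into the workbench).
At impending slip, P cos α = μ_s N = μ_s (m g + P sin α).
Solving: P (cos α − μ_s sin α) = μ_s m g → P = 0.49×216/(cos 35° − 0.49 sin 35°) = 106/0.5381 = 196 N.

P ≈ 196 N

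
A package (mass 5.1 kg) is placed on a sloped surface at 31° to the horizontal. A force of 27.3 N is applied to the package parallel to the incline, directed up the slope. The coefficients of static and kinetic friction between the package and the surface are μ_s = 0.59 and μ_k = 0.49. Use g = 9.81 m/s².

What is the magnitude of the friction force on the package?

Normal force: N = m g cos θ = 5.1 × 9.81 × cos 31° = 42.88 N.
Parallel to the incline, ΣF = 0 gives f = m g sin θ − P = 25.77 − 27.3 = -1.532 N (up-slope positive).
Static friction can supply at most μ_s N = 25.3 N.
Since |-1.532| ≤ 25.3 N, no slip — friction simply equals what equilibrium demands.

f ≈ 1.53 N (down the incline)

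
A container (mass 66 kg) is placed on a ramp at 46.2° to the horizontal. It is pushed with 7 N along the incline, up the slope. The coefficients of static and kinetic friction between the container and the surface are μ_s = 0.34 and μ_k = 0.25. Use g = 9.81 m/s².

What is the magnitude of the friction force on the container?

f ≈ 112 N (up the incline)

Normal force: N = m g cos θ = 66 × 9.81 × cos 46.2° = 448.1 N.
Parallel to the incline, ΣF = 0 gives f = m g sin θ − P = 467.3 − 7 = 460.3 N (up-slope positive).
Static friction can supply at most μ_s N = 152.4 N.
Since |460.3| > 152.4 N, static friction cannot hold it; the container slides down the incline and kinetic friction applies: f = μ_k N = 0.25 × 448.1 = 112 N.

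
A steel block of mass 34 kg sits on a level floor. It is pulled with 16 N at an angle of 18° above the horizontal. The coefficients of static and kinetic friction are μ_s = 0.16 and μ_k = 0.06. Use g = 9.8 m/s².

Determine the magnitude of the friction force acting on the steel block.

N = m g − P sin α = 333.2 − 16×sin 18° = 328.3 N.
Horizontally, friction must balance P cos α = 15.22 N.
The static-friction limit is μ_s N = 52.52 N.
15.22 ≤ 52.52 N → static; friction equals the required 15.2 N.

f ≈ 15.2 N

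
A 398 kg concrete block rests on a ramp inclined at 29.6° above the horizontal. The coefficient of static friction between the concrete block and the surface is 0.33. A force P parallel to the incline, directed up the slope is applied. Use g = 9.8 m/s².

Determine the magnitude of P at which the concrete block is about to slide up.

P ≈ 3050 N

At impending motion up the slope, friction acts down-slope at its limit: f = μ_s N.
P is parallel to the surface, so N = m g cos θ = 3390 N.
Along the incline: P = m g sin θ + μ_s N = 1930 + 0.33×3390 = 3050 N.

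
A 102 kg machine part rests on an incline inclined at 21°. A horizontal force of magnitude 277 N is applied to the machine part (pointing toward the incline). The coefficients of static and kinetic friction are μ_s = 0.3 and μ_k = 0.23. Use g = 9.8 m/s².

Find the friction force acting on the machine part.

The horizontal push has a component P sin θ into the surface, so N = m g cos θ + P sin θ = 933.2 + 99.27 = 1032 N.
Along the incline, the net driving force (taking up-slope positive) is P cos θ − m g sin θ = 258.6 − 358.2 = -99.62 N, so equilibrium requires friction f = 99.62 N (up-slope).
The limit of static friction is μ_s N = 309.7 N.
Since 99.62 N is within the 309.7 N limit, the machine part stays put and friction is exactly 99.6 N.

f ≈ 99.6 N (up the incline)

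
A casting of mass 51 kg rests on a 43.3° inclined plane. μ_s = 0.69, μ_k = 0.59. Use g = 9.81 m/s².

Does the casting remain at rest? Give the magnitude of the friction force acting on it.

N = m g cos θ = 364 N.
Down-slope weight component: m g sin θ = 343 N.
μ_s N = 251 N.
343 > 251 N, so it slides; kinetic friction f = μ_k N = 0.59×364 = 215 N.

f ≈ 215 N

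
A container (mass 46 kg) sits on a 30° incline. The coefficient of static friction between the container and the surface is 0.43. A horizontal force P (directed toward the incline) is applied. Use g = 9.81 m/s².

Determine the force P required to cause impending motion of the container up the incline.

At impending motion up the slope, friction acts down-slope at its limit: f = μ_s N.
Perpendicular to the incline: N = m g cos θ + P sin θ.
Along the incline: P cos θ = m g sin θ + μ_s N = m g sin θ + μ_s (m g cos θ + P sin θ).
Solving, P (cos θ − μ_s sin θ) = m g (sin θ + μ_s cos θ), so P = 46×9.81×(sin 30° + 0.43 cos 30°)/(cos 30° − 0.43 sin 30°) = 451×0.8724/0.651 = 605 N.

P ≈ 605 N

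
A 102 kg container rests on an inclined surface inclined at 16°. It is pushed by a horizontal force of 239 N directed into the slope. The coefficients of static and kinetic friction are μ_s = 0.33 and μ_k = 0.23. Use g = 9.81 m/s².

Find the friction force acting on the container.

Normal direction: N = m g cos θ + P sin θ = 1028 N.
Parallel to the incline: P cos θ − m g sin θ = 229.7 − 275.8 = -46.07 N; the friction needed to balance this is 46.07 N acting up the slope.
The limit of static friction is μ_s N = 339.2 N.
|f_req| = 46.07 ≤ 339.2 N → the container is in equilibrium; friction equals the required value.

f ≈ 46.1 N (up the incline)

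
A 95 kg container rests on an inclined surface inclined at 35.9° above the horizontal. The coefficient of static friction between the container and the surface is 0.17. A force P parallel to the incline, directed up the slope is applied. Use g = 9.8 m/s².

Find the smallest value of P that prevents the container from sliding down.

P_min ≈ 418 N

The container tends to slide down (tan θ > μ_s), so at the point of impending slip friction acts up-slope at its limit: f = μ_s N.
P is parallel to the surface, so N = m g cos θ = 754 N.
Along the incline: P + μ_s N = m g sin θ, so P = 546 − 0.17×754 = 418 N.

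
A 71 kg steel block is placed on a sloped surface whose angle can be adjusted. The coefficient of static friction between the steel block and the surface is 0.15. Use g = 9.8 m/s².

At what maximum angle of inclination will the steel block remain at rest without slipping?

At the slip threshold, m g sin θ = μ_s · m g cos θ, so tan θ = μ_s.
θ_max = arctan(0.15) = 8.53°.

θ_max ≈ 8.53°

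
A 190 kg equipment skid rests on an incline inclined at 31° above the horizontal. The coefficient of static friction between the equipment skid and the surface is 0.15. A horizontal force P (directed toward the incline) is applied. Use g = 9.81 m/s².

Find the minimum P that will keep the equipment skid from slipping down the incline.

P_min ≈ 771 N

The equipment skid tends to slide down (tan θ > μ_s), so at the point of impending slip friction acts up-slope at its limit: f = μ_s N.
Perpendicular to the incline: N = m g cos θ + P sin θ.
Along the incline: P cos θ + μ_s N = m g sin θ, i.e. P cos θ + μ_s (m g cos θ + P sin θ) = m g sin θ.
Solving, P (cos θ + μ_s sin θ) = m g (sin θ − μ_s cos θ), so P = 1860×0.3865/0.9344 = 771 N.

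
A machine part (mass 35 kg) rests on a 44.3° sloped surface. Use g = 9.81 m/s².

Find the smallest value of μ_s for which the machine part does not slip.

μ_s,min ≈ 0.976

At the slip threshold m g sin θ = μ_s m g cos θ, so μ_s,min = tan θ.
μ_s,min = tan 44.3° = 0.976.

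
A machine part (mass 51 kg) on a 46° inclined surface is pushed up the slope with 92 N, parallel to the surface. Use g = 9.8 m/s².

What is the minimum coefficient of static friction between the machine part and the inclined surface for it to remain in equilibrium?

N = m g cos θ = 347.2 N.
Friction must make up the shortfall along the incline: f = m g sin θ − P = 359.5 − 92 = 267.5 N.
At the threshold f = μ_s N, so μ_s,min = 267.5/347.2 = 0.771.

μ_s,min ≈ 0.771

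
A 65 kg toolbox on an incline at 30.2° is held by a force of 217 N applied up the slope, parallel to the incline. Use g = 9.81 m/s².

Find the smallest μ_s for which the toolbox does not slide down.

N = m g cos θ = 551.1 N.
Friction must make up the shortfall along the incline: f = m g sin θ − P = 320.8 − 217 = 103.8 N.
At the threshold f = μ_s N, so μ_s,min = 103.8/551.1 = 0.188.

μ_s,min ≈ 0.188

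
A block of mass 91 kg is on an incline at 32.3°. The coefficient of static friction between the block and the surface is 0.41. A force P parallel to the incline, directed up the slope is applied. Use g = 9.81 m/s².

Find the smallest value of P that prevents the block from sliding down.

P_min ≈ 168 N

The block tends to slide down (tan θ > μ_s), so at the point of impending slip friction acts up-slope at its limit: f = μ_s N.
P is parallel to the surface, so N = m g cos θ = 755 N.
Along the incline: P + μ_s N = m g sin θ, so P = 477 − 0.41×755 = 168 N.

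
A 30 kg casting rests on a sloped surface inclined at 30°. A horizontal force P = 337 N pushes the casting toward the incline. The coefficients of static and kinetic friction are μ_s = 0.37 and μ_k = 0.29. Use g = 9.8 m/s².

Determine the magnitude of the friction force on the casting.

Normal direction: N = m g cos θ + P sin θ = 423.1 N.
Parallel to the incline: P cos θ − m g sin θ = 291.9 − 147 = 144.9 N; the friction needed to balance this is 144.9 N acting down the slope.
Maximum static friction: μ_s N = 0.37 × 423.1 = 156.6 N.
Since 144.9 N is within the 156.6 N limit, the casting stays put and friction is exactly 145 N.

f ≈ 145 N (down the incline)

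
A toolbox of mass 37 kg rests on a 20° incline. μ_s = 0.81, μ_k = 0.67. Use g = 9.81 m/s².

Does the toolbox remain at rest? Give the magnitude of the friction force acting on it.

f ≈ 124 N

N = m g cos θ = 341 N.
Down-slope weight component: m g sin θ = 124 N.
μ_s N = 276 N.
124 ≤ 276 N, so it stays put; friction = 124 N.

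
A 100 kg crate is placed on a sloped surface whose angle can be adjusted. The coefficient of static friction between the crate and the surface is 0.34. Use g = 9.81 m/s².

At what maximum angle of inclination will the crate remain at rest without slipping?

θ_max ≈ 18.8°

At the slip threshold, m g sin θ = μ_s · m g cos θ, so tan θ = μ_s.
θ_max = arctan(0.34) = 18.8°.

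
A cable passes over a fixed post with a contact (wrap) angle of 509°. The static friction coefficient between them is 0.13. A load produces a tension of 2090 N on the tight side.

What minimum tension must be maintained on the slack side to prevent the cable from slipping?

T_min ≈ 659 N

Capstan equation at impending slip: T_tight/T_slack = e^{μβ}.
β = 509° = 8.884 rad; e^{μβ} = e^{0.13×8.884} = 3.174.
T_slack = T_tight / e^{μβ} = 2090 / 3.174 = 659 N.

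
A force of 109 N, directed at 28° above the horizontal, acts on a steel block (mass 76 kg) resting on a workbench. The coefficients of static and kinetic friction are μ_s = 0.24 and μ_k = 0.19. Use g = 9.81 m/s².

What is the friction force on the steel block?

The vertical component of P reduces the normal force: N = m g − P sin α = 745.6 − 51.17 = 694.4 N.
The horizontal driving force is P cos α = 96.24 N, so equilibrium needs friction f = 96.24 N.
The static-friction limit is μ_s N = 166.7 N.
96.24 ≤ 166.7 N → static; friction equals the required 96.2 N.

f ≈ 96.2 N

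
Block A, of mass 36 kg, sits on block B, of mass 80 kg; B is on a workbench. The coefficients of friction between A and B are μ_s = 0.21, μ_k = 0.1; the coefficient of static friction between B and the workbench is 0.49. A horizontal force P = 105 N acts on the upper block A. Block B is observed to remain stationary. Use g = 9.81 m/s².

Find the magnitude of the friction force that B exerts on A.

f ≈ 35.3 N

Normal force at the A–B interface: N₁ = m_A g = 353.2 N.
Maximum static friction on A from B: μ_s N₁ = 0.21×353.2 = 74.16 N.
Since P = 105 N > 74.16 N, A slides on B; the A–B friction is kinetic: f₁ = μ_k N₁ = 0.1×353.2 = 35.3 N.
B experiences an equal 35.3 N forward from A (third law). B is in equilibrium, so the floor supplies f₂ = 35.3 N of static friction (limit μ_s(m_A+m_B)g = 557.6 N, not exceeded).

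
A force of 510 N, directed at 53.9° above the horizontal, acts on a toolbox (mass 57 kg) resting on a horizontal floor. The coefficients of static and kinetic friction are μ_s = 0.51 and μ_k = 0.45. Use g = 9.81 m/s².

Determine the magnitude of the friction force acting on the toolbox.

Vertical equilibrium gives N = m g − P sin α = 147.1 N.
Horizontally, friction must balance P cos α = 300.5 N.
μ_s N = 0.51 × 147.1 = 75.02 N.
The required friction exceeds μ_s N, so the toolbox moves and f = μ_k N = 66.2 N.

f ≈ 66.2 N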